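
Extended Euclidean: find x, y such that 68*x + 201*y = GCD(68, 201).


Tabular extended Euclidean (each row: r = 68*s + 201*t):
r=68, s=1, t=0
r=201, s=0, t=1
q=0: r=68, s=1, t=0   [68*(1) + 201*(0) = 68]
q=2: r=65, s=-2, t=1   [68*(-2) + 201*(1) = 65]
q=1: r=3, s=3, t=-1   [68*(3) + 201*(-1) = 3]
q=21: r=2, s=-65, t=22   [68*(-65) + 201*(22) = 2]
q=1: r=1, s=68, t=-23   [68*(68) + 201*(-23) = 1]
q=2: r=0, s=-201, t=68   [68*(-201) + 201*(68) = 0]
GCD = 1; from the row with r=1: x=68, y=-23
Check: 68*(68) + 201*(-23) = 4624 - 4623 = 1

GCD = 1, x = 68, y = -23


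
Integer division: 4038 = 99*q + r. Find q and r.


4038 = 99 * 40 + 78
Check: 3960 + 78 = 4038

q = 40, r = 78


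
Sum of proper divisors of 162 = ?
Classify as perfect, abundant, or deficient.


Proper divisors: 1, 2, 3, 6, 9, 18, 27, 54, 81
Sum = 1 + 2 + 3 + 6 + 9 + 18 + 27 + 54 + 81 = 201
201 > 162 → abundant

s(162) = 201 (abundant)


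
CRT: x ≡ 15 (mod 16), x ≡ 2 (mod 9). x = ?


M = 16*9 = 144
M1 = M/16 = 9, M2 = M/9 = 16
M1^(-1) mod 16 = 9, M2^(-1) mod 9 = 4
x = 15*9*9 + 2*16*4 = 1343
1343 mod 144 = 47
Check: 47 mod 16 = 15 ✓, 47 mod 9 = 2 ✓

x ≡ 47 (mod 144)


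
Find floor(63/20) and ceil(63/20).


63/20 = 3.1500
floor = 3
ceil = 4

floor = 3, ceil = 4


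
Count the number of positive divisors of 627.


627 = 3^1 × 11^1 × 19^1
d(627) = (1+1) × (1+1) × (1+1) = 8

8 divisors


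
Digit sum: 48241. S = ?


4 + 8 + 2 + 4 + 1 = 19


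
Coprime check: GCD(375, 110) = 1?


Euclidean algorithm:
375 = 3 * 110 + 45
110 = 2 * 45 + 20
45 = 2 * 20 + 5
20 = 4 * 5 + 0
GCD(375, 110) = 5

No, not coprime (GCD = 5)


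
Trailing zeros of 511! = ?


floor(511/5) = 102
floor(511/25) = 20
floor(511/125) = 4
Total = 126

126 trailing zeros


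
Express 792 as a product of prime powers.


792 / 2 = 396
396 / 2 = 198
198 / 2 = 99
99 / 3 = 33
33 / 3 = 11
11 / 11 = 1
792 = 2^3 × 3^2 × 11


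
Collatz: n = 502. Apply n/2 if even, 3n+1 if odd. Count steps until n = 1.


502 → 251 → 754 → 377 → 1132 → 566 → 283 → 850 → 425 → 1276 → 638 → 319 → 958 → 479 → 1438 → 719 → 2158 → 1079 → 3238 → 1619 → 4858 → 2429 → 7288 → 3644 → 1822 → 911 → 2734 → 1367 → 4102 → 2051 → 6154 → 3077 → 9232 → 4616 → 2308 → 1154 → 577 → 1732 → 866 → 433 → 1300 → 650 → 325 → 976 → 488 → 244 → 122 → 61 → 184 → 92 → 46 → 23 → 70 → 35 → 106 → 53 → 160 → 80 → 40 → 20 → 10 → 5 → 16 → 8 → 4 → 2 → 1
Total steps = 66

66 steps


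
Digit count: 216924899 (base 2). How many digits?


216924899 in base 2 = 1100111011100000001011100011
Number of digits = 28

28 digits (base 2)


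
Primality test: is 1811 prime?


Check divisors up to sqrt(1811) = 42.5558
No divisors found.
1811 is prime.

Yes, 1811 is prime


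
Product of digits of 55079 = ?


5 × 5 × 0 × 7 × 9 = 0


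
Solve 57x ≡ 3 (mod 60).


GCD(57, 60) = 3 divides 3
Divide: 19x ≡ 1 (mod 20)
x ≡ 19 (mod 20)


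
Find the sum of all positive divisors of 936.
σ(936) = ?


Divisors of 936: 1, 2, 3, 4, 6, 8, 9, 12, 13, 18, 24, 26, 36, 39, 52, 72, 78, 104, 117, 156, 234, 312, 468, 936
Sum = 1 + 2 + 3 + 4 + 6 + 8 + 9 + 12 + 13 + 18 + 24 + 26 + 36 + 39 + 52 + 72 + 78 + 104 + 117 + 156 + 234 + 312 + 468 + 936 = 2730

σ(936) = 2730


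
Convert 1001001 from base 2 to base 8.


1001001 (base 2) = 73 (decimal)
73 (decimal) = 111 (base 8)


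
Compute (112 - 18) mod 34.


112 - 18 = 94
94 mod 34 = 26


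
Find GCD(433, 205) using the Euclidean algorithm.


433 = 2 * 205 + 23
205 = 8 * 23 + 21
23 = 1 * 21 + 2
21 = 10 * 2 + 1
2 = 2 * 1 + 0
GCD = 1


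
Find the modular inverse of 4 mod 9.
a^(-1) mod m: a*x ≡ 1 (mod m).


Use the extended Euclidean algorithm on (9, 4); each row r = 9*s + 4*t:
r=9, s=1, t=0
r=4, s=0, t=1
q=2: r=1, s=1, t=-2   [9*(1) + 4*(-2) = 1]
q=4: r=0, s=-4, t=9   [9*(-4) + 4*(9) = 0]
GCD = 1 with t = -2, so 4*(-2) ≡ 1 (mod 9)
Inverse = -2 mod 9 = 7
Check: 4 * 7 = 28 ≡ 1 (mod 9)

4^(-1) ≡ 7 (mod 9)


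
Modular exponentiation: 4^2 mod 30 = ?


4^1 mod 30 = 4
4^2 mod 30 = 16


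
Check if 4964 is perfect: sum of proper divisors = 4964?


Proper divisors of 4964: 1, 2, 4, 17, 34, 68, 73, 146, 292, 1241, 2482
Sum = 1 + 2 + 4 + 17 + 34 + 68 + 73 + 146 + 292 + 1241 + 2482 = 4360

No, 4964 is not perfect (4360 ≠ 4964)


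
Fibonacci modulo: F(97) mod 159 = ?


F(k) mod 159 for k=1..97:
1, 1, 2, 3, 5, 8, 13, 21, 34, 55, 89, 144, 74, 59, 133, 33, 7, 40, 47, 87, 134, 62, 37, 99, 136, 76, 53, 129, 23, 152, 16, 9, 25, 34, 59, 93, 152, 86, 79, 6, 85, 91, 17, 108, 125, 74, 40, 114, 154, 109, 104, 54, 158, 53, 52, 105, 157, 103, 101, 45, 146, 32, 19, 51, 70, 121, 32, 153, 26, 20, 46, 66, 112, 19, 131, 150, 122, 113, 76, 30, 106, 136, 83, 60, 143, 44, 28, 72, 100, 13, 113, 126, 80, 47, 127, 15, 142
F(97) mod 159 = 142


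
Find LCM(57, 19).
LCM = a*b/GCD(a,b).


GCD(57, 19) = 19
LCM = 57*19/19 = 1083/19 = 57

LCM = 57


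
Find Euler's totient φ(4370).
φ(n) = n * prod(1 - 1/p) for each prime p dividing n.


4370 = 2 × 5 × 19 × 23
Prime factors: 2, 5, 19, 23
φ(4370) = 4370 × (1-1/2) × (1-1/5) × (1-1/19) × (1-1/23)
= 4370 × 1/2 × 4/5 × 18/19 × 22/23 = 1584

φ(4370) = 1584


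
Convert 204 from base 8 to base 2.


204 (base 8) = 132 (decimal)
132 (decimal) = 10000100 (base 2)


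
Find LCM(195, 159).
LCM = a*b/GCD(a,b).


GCD(195, 159) = 3
LCM = 195*159/3 = 31005/3 = 10335

LCM = 10335


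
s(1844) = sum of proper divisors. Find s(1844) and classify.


Proper divisors: 1, 2, 4, 461, 922
Sum = 1 + 2 + 4 + 461 + 922 = 1390
1390 < 1844 → deficient

s(1844) = 1390 (deficient)


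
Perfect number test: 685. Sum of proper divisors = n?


Proper divisors of 685: 1, 5, 137
Sum = 1 + 5 + 137 = 143

No, 685 is not perfect (143 ≠ 685)


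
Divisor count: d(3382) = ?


3382 = 2^1 × 19^1 × 89^1
d(3382) = (1+1) × (1+1) × (1+1) = 8

8 divisors


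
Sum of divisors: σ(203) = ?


Divisors of 203: 1, 7, 29, 203
Sum = 1 + 7 + 29 + 203 = 240

σ(203) = 240


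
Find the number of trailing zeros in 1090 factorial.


floor(1090/5) = 218
floor(1090/25) = 43
floor(1090/125) = 8
floor(1090/625) = 1
Total = 270

270 trailing zeros


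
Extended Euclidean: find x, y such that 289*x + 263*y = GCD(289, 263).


Tabular extended Euclidean (each row: r = 289*s + 263*t):
r=289, s=1, t=0
r=263, s=0, t=1
q=1: r=26, s=1, t=-1   [289*(1) + 263*(-1) = 26]
q=10: r=3, s=-10, t=11   [289*(-10) + 263*(11) = 3]
q=8: r=2, s=81, t=-89   [289*(81) + 263*(-89) = 2]
q=1: r=1, s=-91, t=100   [289*(-91) + 263*(100) = 1]
q=2: r=0, s=263, t=-289   [289*(263) + 263*(-289) = 0]
GCD = 1; from the row with r=1: x=-91, y=100
Check: 289*(-91) + 263*(100) = -26299 + 26300 = 1

GCD = 1, x = -91, y = 100


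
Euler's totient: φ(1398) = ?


1398 = 2 × 3 × 233
Prime factors: 2, 3, 233
φ(1398) = 1398 × (1-1/2) × (1-1/3) × (1-1/233)
= 1398 × 1/2 × 2/3 × 232/233 = 464

φ(1398) = 464


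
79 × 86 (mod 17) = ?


79 × 86 = 6794
6794 mod 17 = 11


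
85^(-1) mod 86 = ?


Use the extended Euclidean algorithm on (86, 85); each row r = 86*s + 85*t:
r=86, s=1, t=0
r=85, s=0, t=1
q=1: r=1, s=1, t=-1   [86*(1) + 85*(-1) = 1]
q=85: r=0, s=-85, t=86   [86*(-85) + 85*(86) = 0]
GCD = 1 with t = -1, so 85*(-1) ≡ 1 (mod 86)
Inverse = -1 mod 86 = 85
Check: 85 * 85 = 7225 ≡ 1 (mod 86)

85^(-1) ≡ 85 (mod 86)


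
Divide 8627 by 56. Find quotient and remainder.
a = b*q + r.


8627 = 56 * 154 + 3
Check: 8624 + 3 = 8627

q = 154, r = 3


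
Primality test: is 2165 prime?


2165 / 5 = 433 (exact division)
2165 is NOT prime.

No, 2165 is not prime


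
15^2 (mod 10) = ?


15^1 mod 10 = 5
15^2 mod 10 = 5


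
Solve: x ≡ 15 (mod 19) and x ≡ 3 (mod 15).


M = 19*15 = 285
M1 = M/19 = 15, M2 = M/15 = 19
M1^(-1) mod 19 = 14, M2^(-1) mod 15 = 4
x = 15*15*14 + 3*19*4 = 3378
3378 mod 285 = 243
Check: 243 mod 19 = 15 ✓, 243 mod 15 = 3 ✓

x ≡ 243 (mod 285)


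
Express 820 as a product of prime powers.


820 / 2 = 410
410 / 2 = 205
205 / 5 = 41
41 / 41 = 1
820 = 2^2 × 5 × 41


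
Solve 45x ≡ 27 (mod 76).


GCD(45, 76) = 1, unique solution
a^(-1) mod 76 = 49
x = 49 * 27 mod 76 = 31

x ≡ 31 (mod 76)


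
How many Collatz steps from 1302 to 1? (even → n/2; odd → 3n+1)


1302 → 651 → 1954 → 977 → 2932 → 1466 → 733 → 2200 → 1100 → 550 → 275 → 826 → 413 → 1240 → 620 → 310 → 155 → 466 → 233 → 700 → 350 → 175 → 526 → 263 → 790 → 395 → 1186 → 593 → 1780 → 890 → 445 → 1336 → 668 → 334 → 167 → 502 → 251 → 754 → 377 → 1132 → 566 → 283 → 850 → 425 → 1276 → 638 → 319 → 958 → 479 → 1438 → 719 → 2158 → 1079 → 3238 → 1619 → 4858 → 2429 → 7288 → 3644 → 1822 → 911 → 2734 → 1367 → 4102 → 2051 → 6154 → 3077 → 9232 → 4616 → 2308 → 1154 → 577 → 1732 → 866 → 433 → 1300 → 650 → 325 → 976 → 488 → 244 → 122 → 61 → 184 → 92 → 46 → 23 → 70 → 35 → 106 → 53 → 160 → 80 → 40 → 20 → 10 → 5 → 16 → 8 → 4 → 2 → 1
Total steps = 101

101 steps


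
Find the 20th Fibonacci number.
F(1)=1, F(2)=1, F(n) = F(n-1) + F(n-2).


Sequence: 1, 1, 2, 3, 5, 8, 13, 21, 34, 55, 89, 144, 233, 377, 610, 987, 1597, 2584, 4181, 6765
F(20) = 6765


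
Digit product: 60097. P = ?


6 × 0 × 0 × 9 × 7 = 0


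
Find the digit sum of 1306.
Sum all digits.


1 + 3 + 0 + 6 = 10


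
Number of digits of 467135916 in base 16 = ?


467135916 in base 16 = 1BD7EDAC
Number of digits = 8

8 digits (base 16)


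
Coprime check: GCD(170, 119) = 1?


Euclidean algorithm:
170 = 1 * 119 + 51
119 = 2 * 51 + 17
51 = 3 * 17 + 0
GCD(170, 119) = 17

No, not coprime (GCD = 17)


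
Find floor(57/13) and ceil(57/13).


57/13 = 4.3846
floor = 4
ceil = 5

floor = 4, ceil = 5


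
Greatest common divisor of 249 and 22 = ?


249 = 11 * 22 + 7
22 = 3 * 7 + 1
7 = 7 * 1 + 0
GCD = 1


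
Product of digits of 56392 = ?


5 × 6 × 3 × 9 × 2 = 1620


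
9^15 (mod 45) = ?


9^1 mod 45 = 9
9^2 mod 45 = 36
9^3 mod 45 = 9
9^4 mod 45 = 36
9^5 mod 45 = 9
9^6 mod 45 = 36
9^7 mod 45 = 9
9^8 mod 45 = 36
9^9 mod 45 = 9
9^10 mod 45 = 36
9^11 mod 45 = 9
9^12 mod 45 = 36
9^13 mod 45 = 9
9^14 mod 45 = 36
9^15 mod 45 = 9


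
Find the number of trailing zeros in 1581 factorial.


floor(1581/5) = 316
floor(1581/25) = 63
floor(1581/125) = 12
floor(1581/625) = 2
Total = 393

393 trailing zeros


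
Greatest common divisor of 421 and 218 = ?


421 = 1 * 218 + 203
218 = 1 * 203 + 15
203 = 13 * 15 + 8
15 = 1 * 8 + 7
8 = 1 * 7 + 1
7 = 7 * 1 + 0
GCD = 1


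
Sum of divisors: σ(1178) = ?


Divisors of 1178: 1, 2, 19, 31, 38, 62, 589, 1178
Sum = 1 + 2 + 19 + 31 + 38 + 62 + 589 + 1178 = 1920

σ(1178) = 1920


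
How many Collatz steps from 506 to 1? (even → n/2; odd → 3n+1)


506 → 253 → 760 → 380 → 190 → 95 → 286 → 143 → 430 → 215 → 646 → 323 → 970 → 485 → 1456 → 728 → 364 → 182 → 91 → 274 → 137 → 412 → 206 → 103 → 310 → 155 → 466 → 233 → 700 → 350 → 175 → 526 → 263 → 790 → 395 → 1186 → 593 → 1780 → 890 → 445 → 1336 → 668 → 334 → 167 → 502 → 251 → 754 → 377 → 1132 → 566 → 283 → 850 → 425 → 1276 → 638 → 319 → 958 → 479 → 1438 → 719 → 2158 → 1079 → 3238 → 1619 → 4858 → 2429 → 7288 → 3644 → 1822 → 911 → 2734 → 1367 → 4102 → 2051 → 6154 → 3077 → 9232 → 4616 → 2308 → 1154 → 577 → 1732 → 866 → 433 → 1300 → 650 → 325 → 976 → 488 → 244 → 122 → 61 → 184 → 92 → 46 → 23 → 70 → 35 → 106 → 53 → 160 → 80 → 40 → 20 → 10 → 5 → 16 → 8 → 4 → 2 → 1
Total steps = 110

110 steps


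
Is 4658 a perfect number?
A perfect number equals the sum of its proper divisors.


Proper divisors of 4658: 1, 2, 17, 34, 137, 274, 2329
Sum = 1 + 2 + 17 + 34 + 137 + 274 + 2329 = 2794

No, 4658 is not perfect (2794 ≠ 4658)


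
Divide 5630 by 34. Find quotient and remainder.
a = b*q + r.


5630 = 34 * 165 + 20
Check: 5610 + 20 = 5630

q = 165, r = 20


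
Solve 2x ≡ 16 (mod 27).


GCD(2, 27) = 1, unique solution
a^(-1) mod 27 = 14
x = 14 * 16 mod 27 = 8

x ≡ 8 (mod 27)


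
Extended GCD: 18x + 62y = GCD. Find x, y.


Tabular extended Euclidean (each row: r = 18*s + 62*t):
r=18, s=1, t=0
r=62, s=0, t=1
q=0: r=18, s=1, t=0   [18*(1) + 62*(0) = 18]
q=3: r=8, s=-3, t=1   [18*(-3) + 62*(1) = 8]
q=2: r=2, s=7, t=-2   [18*(7) + 62*(-2) = 2]
q=4: r=0, s=-31, t=9   [18*(-31) + 62*(9) = 0]
GCD = 2; from the row with r=2: x=7, y=-2
Check: 18*(7) + 62*(-2) = 126 - 124 = 2

GCD = 2, x = 7, y = -2


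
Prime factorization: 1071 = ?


1071 / 3 = 357
357 / 3 = 119
119 / 7 = 17
17 / 17 = 1
1071 = 3^2 × 7 × 17


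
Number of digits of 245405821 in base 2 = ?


245405821 in base 2 = 1110101000001001100001111101
Number of digits = 28

28 digits (base 2)


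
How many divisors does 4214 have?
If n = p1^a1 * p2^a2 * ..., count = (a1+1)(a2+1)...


4214 = 2^1 × 7^2 × 43^1
d(4214) = (1+1) × (2+1) × (1+1) = 12

12 divisors


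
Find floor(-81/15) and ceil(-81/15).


-81/15 = -5.4000
floor = -6
ceil = -5

floor = -6, ceil = -5


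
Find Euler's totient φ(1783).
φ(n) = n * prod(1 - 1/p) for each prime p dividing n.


1783 = 1783
Prime factors: 1783
φ(1783) = 1783 × (1-1/1783)
= 1783 × 1782/1783 = 1782

φ(1783) = 1782


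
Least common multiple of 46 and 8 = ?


GCD(46, 8) = 2
LCM = 46*8/2 = 368/2 = 184

LCM = 184


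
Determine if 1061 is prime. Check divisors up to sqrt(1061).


Check divisors up to sqrt(1061) = 32.5730
No divisors found.
1061 is prime.

Yes, 1061 is prime


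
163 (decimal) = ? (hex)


163 (base 10) = 163 (decimal)
163 (decimal) = A3 (base 16)


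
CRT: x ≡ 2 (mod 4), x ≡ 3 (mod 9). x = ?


M = 4*9 = 36
M1 = M/4 = 9, M2 = M/9 = 4
M1^(-1) mod 4 = 1, M2^(-1) mod 9 = 7
x = 2*9*1 + 3*4*7 = 102
102 mod 36 = 30
Check: 30 mod 4 = 2 ✓, 30 mod 9 = 3 ✓

x ≡ 30 (mod 36)


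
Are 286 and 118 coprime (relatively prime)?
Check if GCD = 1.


Euclidean algorithm:
286 = 2 * 118 + 50
118 = 2 * 50 + 18
50 = 2 * 18 + 14
18 = 1 * 14 + 4
14 = 3 * 4 + 2
4 = 2 * 2 + 0
GCD(286, 118) = 2

No, not coprime (GCD = 2)


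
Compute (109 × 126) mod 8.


109 × 126 = 13734
13734 mod 8 = 6


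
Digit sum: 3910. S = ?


3 + 9 + 1 + 0 = 13


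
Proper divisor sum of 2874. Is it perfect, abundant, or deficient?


Proper divisors: 1, 2, 3, 6, 479, 958, 1437
Sum = 1 + 2 + 3 + 6 + 479 + 958 + 1437 = 2886
2886 > 2874 → abundant

s(2874) = 2886 (abundant)


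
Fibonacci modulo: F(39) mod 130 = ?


F(k) mod 130 for k=1..39:
1, 1, 2, 3, 5, 8, 13, 21, 34, 55, 89, 14, 103, 117, 90, 77, 37, 114, 21, 5, 26, 31, 57, 88, 15, 103, 118, 91, 79, 40, 119, 29, 18, 47, 65, 112, 47, 29, 76
F(39) mod 130 = 76


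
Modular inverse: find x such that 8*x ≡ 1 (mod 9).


Use the extended Euclidean algorithm on (9, 8); each row r = 9*s + 8*t:
r=9, s=1, t=0
r=8, s=0, t=1
q=1: r=1, s=1, t=-1   [9*(1) + 8*(-1) = 1]
q=8: r=0, s=-8, t=9   [9*(-8) + 8*(9) = 0]
GCD = 1 with t = -1, so 8*(-1) ≡ 1 (mod 9)
Inverse = -1 mod 9 = 8
Check: 8 * 8 = 64 ≡ 1 (mod 9)

8^(-1) ≡ 8 (mod 9)


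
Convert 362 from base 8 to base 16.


362 (base 8) = 242 (decimal)
242 (decimal) = F2 (base 16)


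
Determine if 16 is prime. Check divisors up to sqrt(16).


16 / 2 = 8 (exact division)
16 is NOT prime.

No, 16 is not prime


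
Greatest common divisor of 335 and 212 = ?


335 = 1 * 212 + 123
212 = 1 * 123 + 89
123 = 1 * 89 + 34
89 = 2 * 34 + 21
34 = 1 * 21 + 13
21 = 1 * 13 + 8
13 = 1 * 8 + 5
8 = 1 * 5 + 3
5 = 1 * 3 + 2
3 = 1 * 2 + 1
2 = 2 * 1 + 0
GCD = 1


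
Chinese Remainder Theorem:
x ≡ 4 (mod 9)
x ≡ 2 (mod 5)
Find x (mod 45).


M = 9*5 = 45
M1 = M/9 = 5, M2 = M/5 = 9
M1^(-1) mod 9 = 2, M2^(-1) mod 5 = 4
x = 4*5*2 + 2*9*4 = 112
112 mod 45 = 22
Check: 22 mod 9 = 4 ✓, 22 mod 5 = 2 ✓

x ≡ 22 (mod 45)


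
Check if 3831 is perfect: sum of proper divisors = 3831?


Proper divisors of 3831: 1, 3, 1277
Sum = 1 + 3 + 1277 = 1281

No, 3831 is not perfect (1281 ≠ 3831)


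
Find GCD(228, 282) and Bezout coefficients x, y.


Tabular extended Euclidean (each row: r = 228*s + 282*t):
r=228, s=1, t=0
r=282, s=0, t=1
q=0: r=228, s=1, t=0   [228*(1) + 282*(0) = 228]
q=1: r=54, s=-1, t=1   [228*(-1) + 282*(1) = 54]
q=4: r=12, s=5, t=-4   [228*(5) + 282*(-4) = 12]
q=4: r=6, s=-21, t=17   [228*(-21) + 282*(17) = 6]
q=2: r=0, s=47, t=-38   [228*(47) + 282*(-38) = 0]
GCD = 6; from the row with r=6: x=-21, y=17
Check: 228*(-21) + 282*(17) = -4788 + 4794 = 6

GCD = 6, x = -21, y = 17


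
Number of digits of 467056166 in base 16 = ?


467056166 in base 16 = 1BD6B626
Number of digits = 8

8 digits (base 16)


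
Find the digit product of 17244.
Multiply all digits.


1 × 7 × 2 × 4 × 4 = 224


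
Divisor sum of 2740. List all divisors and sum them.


Divisors of 2740: 1, 2, 4, 5, 10, 20, 137, 274, 548, 685, 1370, 2740
Sum = 1 + 2 + 4 + 5 + 10 + 20 + 137 + 274 + 548 + 685 + 1370 + 2740 = 5796

σ(2740) = 5796


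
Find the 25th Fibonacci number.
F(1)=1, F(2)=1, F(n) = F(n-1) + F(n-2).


Sequence: 1, 1, 2, 3, 5, 8, 13, 21, 34, 55, 89, 144, 233, 377, 610, 987, 1597, 2584, 4181, 6765, 10946, 17711, 28657, 46368, 75025
F(25) = 75025


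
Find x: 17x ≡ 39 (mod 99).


GCD(17, 99) = 1, unique solution
a^(-1) mod 99 = 35
x = 35 * 39 mod 99 = 78

x ≡ 78 (mod 99)


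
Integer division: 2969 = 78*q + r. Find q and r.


2969 = 78 * 38 + 5
Check: 2964 + 5 = 2969

q = 38, r = 5


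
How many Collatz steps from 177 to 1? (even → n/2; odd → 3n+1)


177 → 532 → 266 → 133 → 400 → 200 → 100 → 50 → 25 → 76 → 38 → 19 → 58 → 29 → 88 → 44 → 22 → 11 → 34 → 17 → 52 → 26 → 13 → 40 → 20 → 10 → 5 → 16 → 8 → 4 → 2 → 1
Total steps = 31

31 steps


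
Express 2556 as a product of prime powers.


2556 / 2 = 1278
1278 / 2 = 639
639 / 3 = 213
213 / 3 = 71
71 / 71 = 1
2556 = 2^2 × 3^2 × 71


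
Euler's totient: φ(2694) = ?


2694 = 2 × 3 × 449
Prime factors: 2, 3, 449
φ(2694) = 2694 × (1-1/2) × (1-1/3) × (1-1/449)
= 2694 × 1/2 × 2/3 × 448/449 = 896

φ(2694) = 896


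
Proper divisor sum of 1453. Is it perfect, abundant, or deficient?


Proper divisors: 1
Sum = 1 = 1
1 < 1453 → deficient

s(1453) = 1 (deficient)


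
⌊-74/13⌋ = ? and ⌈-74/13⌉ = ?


-74/13 = -5.6923
floor = -6
ceil = -5

floor = -6, ceil = -5


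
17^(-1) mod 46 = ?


Use the extended Euclidean algorithm on (46, 17); each row r = 46*s + 17*t:
r=46, s=1, t=0
r=17, s=0, t=1
q=2: r=12, s=1, t=-2   [46*(1) + 17*(-2) = 12]
q=1: r=5, s=-1, t=3   [46*(-1) + 17*(3) = 5]
q=2: r=2, s=3, t=-8   [46*(3) + 17*(-8) = 2]
q=2: r=1, s=-7, t=19   [46*(-7) + 17*(19) = 1]
q=2: r=0, s=17, t=-46   [46*(17) + 17*(-46) = 0]
GCD = 1 with t = 19, so 17*(19) ≡ 1 (mod 46)
Inverse = 19 mod 46 = 19
Check: 17 * 19 = 323 ≡ 1 (mod 46)

17^(-1) ≡ 19 (mod 46)


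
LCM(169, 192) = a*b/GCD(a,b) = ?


GCD(169, 192) = 1
LCM = 169*192/1 = 32448/1 = 32448

LCM = 32448


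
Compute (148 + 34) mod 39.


148 + 34 = 182
182 mod 39 = 26


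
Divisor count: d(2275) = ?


2275 = 5^2 × 7^1 × 13^1
d(2275) = (2+1) × (1+1) × (1+1) = 12

12 divisors


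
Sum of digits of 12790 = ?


1 + 2 + 7 + 9 + 0 = 19


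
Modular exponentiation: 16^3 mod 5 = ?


16^1 mod 5 = 1
16^2 mod 5 = 1
16^3 mod 5 = 1


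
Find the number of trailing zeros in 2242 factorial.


floor(2242/5) = 448
floor(2242/25) = 89
floor(2242/125) = 17
floor(2242/625) = 3
Total = 557

557 trailing zeros


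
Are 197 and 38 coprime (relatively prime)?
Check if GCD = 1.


Euclidean algorithm:
197 = 5 * 38 + 7
38 = 5 * 7 + 3
7 = 2 * 3 + 1
3 = 3 * 1 + 0
GCD(197, 38) = 1

Yes, coprime (GCD = 1)


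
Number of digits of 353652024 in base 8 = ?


353652024 in base 8 = 2505046470
Number of digits = 10

10 digits (base 8)


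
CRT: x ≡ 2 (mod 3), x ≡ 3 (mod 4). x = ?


M = 3*4 = 12
M1 = M/3 = 4, M2 = M/4 = 3
M1^(-1) mod 3 = 1, M2^(-1) mod 4 = 3
x = 2*4*1 + 3*3*3 = 35
35 mod 12 = 11
Check: 11 mod 3 = 2 ✓, 11 mod 4 = 3 ✓

x ≡ 11 (mod 12)


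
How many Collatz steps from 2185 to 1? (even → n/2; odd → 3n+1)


2185 → 6556 → 3278 → 1639 → 4918 → 2459 → 7378 → 3689 → 11068 → 5534 → 2767 → 8302 → 4151 → 12454 → 6227 → 18682 → 9341 → 28024 → 14012 → 7006 → 3503 → 10510 → 5255 → 15766 → 7883 → 23650 → 11825 → 35476 → 17738 → 8869 → 26608 → 13304 → 6652 → 3326 → 1663 → 4990 → 2495 → 7486 → 3743 → 11230 → 5615 → 16846 → 8423 → 25270 → 12635 → 37906 → 18953 → 56860 → 28430 → 14215 → 42646 → 21323 → 63970 → 31985 → 95956 → 47978 → 23989 → 71968 → 35984 → 17992 → 8996 → 4498 → 2249 → 6748 → 3374 → 1687 → 5062 → 2531 → 7594 → 3797 → 11392 → 5696 → 2848 → 1424 → 712 → 356 → 178 → 89 → 268 → 134 → 67 → 202 → 101 → 304 → 152 → 76 → 38 → 19 → 58 → 29 → 88 → 44 → 22 → 11 → 34 → 17 → 52 → 26 → 13 → 40 → 20 → 10 → 5 → 16 → 8 → 4 → 2 → 1
Total steps = 107

107 steps


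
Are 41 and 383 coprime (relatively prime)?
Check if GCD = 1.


Euclidean algorithm:
383 = 9 * 41 + 14
41 = 2 * 14 + 13
14 = 1 * 13 + 1
13 = 13 * 1 + 0
GCD(41, 383) = 1

Yes, coprime (GCD = 1)


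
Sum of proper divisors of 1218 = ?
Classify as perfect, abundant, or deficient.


Proper divisors: 1, 2, 3, 6, 7, 14, 21, 29, 42, 58, 87, 174, 203, 406, 609
Sum = 1 + 2 + 3 + 6 + 7 + 14 + 21 + 29 + 42 + 58 + 87 + 174 + 203 + 406 + 609 = 1662
1662 > 1218 → abundant

s(1218) = 1662 (abundant)


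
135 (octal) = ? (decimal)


135 (base 8) = 93 (decimal)
93 (decimal) = 93 (base 10)


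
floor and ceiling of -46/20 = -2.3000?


-46/20 = -2.3000
floor = -3
ceil = -2

floor = -3, ceil = -2


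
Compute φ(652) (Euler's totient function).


652 = 2^2 × 163
Prime factors: 2, 163
φ(652) = 652 × (1-1/2) × (1-1/163)
= 652 × 1/2 × 162/163 = 324

φ(652) = 324


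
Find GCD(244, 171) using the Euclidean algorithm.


244 = 1 * 171 + 73
171 = 2 * 73 + 25
73 = 2 * 25 + 23
25 = 1 * 23 + 2
23 = 11 * 2 + 1
2 = 2 * 1 + 0
GCD = 1


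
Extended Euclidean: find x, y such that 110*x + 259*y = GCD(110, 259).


Tabular extended Euclidean (each row: r = 110*s + 259*t):
r=110, s=1, t=0
r=259, s=0, t=1
q=0: r=110, s=1, t=0   [110*(1) + 259*(0) = 110]
q=2: r=39, s=-2, t=1   [110*(-2) + 259*(1) = 39]
q=2: r=32, s=5, t=-2   [110*(5) + 259*(-2) = 32]
q=1: r=7, s=-7, t=3   [110*(-7) + 259*(3) = 7]
q=4: r=4, s=33, t=-14   [110*(33) + 259*(-14) = 4]
q=1: r=3, s=-40, t=17   [110*(-40) + 259*(17) = 3]
q=1: r=1, s=73, t=-31   [110*(73) + 259*(-31) = 1]
q=3: r=0, s=-259, t=110   [110*(-259) + 259*(110) = 0]
GCD = 1; from the row with r=1: x=73, y=-31
Check: 110*(73) + 259*(-31) = 8030 - 8029 = 1

GCD = 1, x = 73, y = -31


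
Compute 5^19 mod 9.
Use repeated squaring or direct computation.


5^1 mod 9 = 5
5^2 mod 9 = 7
5^3 mod 9 = 8
5^4 mod 9 = 4
5^5 mod 9 = 2
5^6 mod 9 = 1
5^7 mod 9 = 5
5^8 mod 9 = 7
5^9 mod 9 = 8
5^10 mod 9 = 4
5^11 mod 9 = 2
5^12 mod 9 = 1
5^13 mod 9 = 5
5^14 mod 9 = 7
5^15 mod 9 = 8
5^16 mod 9 = 4
5^17 mod 9 = 2
5^18 mod 9 = 1
5^19 mod 9 = 5


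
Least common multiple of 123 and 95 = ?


GCD(123, 95) = 1
LCM = 123*95/1 = 11685/1 = 11685

LCM = 11685


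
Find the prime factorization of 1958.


1958 / 2 = 979
979 / 11 = 89
89 / 89 = 1
1958 = 2 × 11 × 89


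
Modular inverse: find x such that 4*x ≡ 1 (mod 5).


Use the extended Euclidean algorithm on (5, 4); each row r = 5*s + 4*t:
r=5, s=1, t=0
r=4, s=0, t=1
q=1: r=1, s=1, t=-1   [5*(1) + 4*(-1) = 1]
q=4: r=0, s=-4, t=5   [5*(-4) + 4*(5) = 0]
GCD = 1 with t = -1, so 4*(-1) ≡ 1 (mod 5)
Inverse = -1 mod 5 = 4
Check: 4 * 4 = 16 ≡ 1 (mod 5)

4^(-1) ≡ 4 (mod 5)


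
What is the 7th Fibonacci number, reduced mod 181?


F(k) mod 181 for k=1..7:
1, 1, 2, 3, 5, 8, 13
F(7) mod 181 = 13


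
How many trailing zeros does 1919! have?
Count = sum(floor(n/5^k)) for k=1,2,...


floor(1919/5) = 383
floor(1919/25) = 76
floor(1919/125) = 15
floor(1919/625) = 3
Total = 477

477 trailing zeros


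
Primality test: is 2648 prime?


2648 / 2 = 1324 (exact division)
2648 is NOT prime.

No, 2648 is not prime


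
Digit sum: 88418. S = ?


8 + 8 + 4 + 1 + 8 = 29


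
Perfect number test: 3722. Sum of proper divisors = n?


Proper divisors of 3722: 1, 2, 1861
Sum = 1 + 2 + 1861 = 1864

No, 3722 is not perfect (1864 ≠ 3722)


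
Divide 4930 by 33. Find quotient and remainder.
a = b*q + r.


4930 = 33 * 149 + 13
Check: 4917 + 13 = 4930

q = 149, r = 13


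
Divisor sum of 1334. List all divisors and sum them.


Divisors of 1334: 1, 2, 23, 29, 46, 58, 667, 1334
Sum = 1 + 2 + 23 + 29 + 46 + 58 + 667 + 1334 = 2160

σ(1334) = 2160


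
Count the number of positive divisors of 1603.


1603 = 7^1 × 229^1
d(1603) = (1+1) × (1+1) = 4

4 divisors


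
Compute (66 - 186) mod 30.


66 - 186 = -120
-120 mod 30 = 0


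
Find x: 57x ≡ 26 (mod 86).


GCD(57, 86) = 1, unique solution
a^(-1) mod 86 = 83
x = 83 * 26 mod 86 = 8

x ≡ 8 (mod 86)


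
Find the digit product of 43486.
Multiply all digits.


4 × 3 × 4 × 8 × 6 = 2304


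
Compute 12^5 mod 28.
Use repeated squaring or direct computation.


12^1 mod 28 = 12
12^2 mod 28 = 4
12^3 mod 28 = 20
12^4 mod 28 = 16
12^5 mod 28 = 24


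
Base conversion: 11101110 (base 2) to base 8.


11101110 (base 2) = 238 (decimal)
238 (decimal) = 356 (base 8)


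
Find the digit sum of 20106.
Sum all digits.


2 + 0 + 1 + 0 + 6 = 9


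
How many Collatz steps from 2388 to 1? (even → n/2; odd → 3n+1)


2388 → 1194 → 597 → 1792 → 896 → 448 → 224 → 112 → 56 → 28 → 14 → 7 → 22 → 11 → 34 → 17 → 52 → 26 → 13 → 40 → 20 → 10 → 5 → 16 → 8 → 4 → 2 → 1
Total steps = 27

27 steps


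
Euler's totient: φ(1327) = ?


1327 = 1327
Prime factors: 1327
φ(1327) = 1327 × (1-1/1327)
= 1327 × 1326/1327 = 1326

φ(1327) = 1326


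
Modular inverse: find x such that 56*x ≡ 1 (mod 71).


Use the extended Euclidean algorithm on (71, 56); each row r = 71*s + 56*t:
r=71, s=1, t=0
r=56, s=0, t=1
q=1: r=15, s=1, t=-1   [71*(1) + 56*(-1) = 15]
q=3: r=11, s=-3, t=4   [71*(-3) + 56*(4) = 11]
q=1: r=4, s=4, t=-5   [71*(4) + 56*(-5) = 4]
q=2: r=3, s=-11, t=14   [71*(-11) + 56*(14) = 3]
q=1: r=1, s=15, t=-19   [71*(15) + 56*(-19) = 1]
q=3: r=0, s=-56, t=71   [71*(-56) + 56*(71) = 0]
GCD = 1 with t = -19, so 56*(-19) ≡ 1 (mod 71)
Inverse = -19 mod 71 = 52
Check: 56 * 52 = 2912 ≡ 1 (mod 71)

56^(-1) ≡ 52 (mod 71)


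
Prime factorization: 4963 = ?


4963 / 7 = 709
709 / 709 = 1
4963 = 7 × 709


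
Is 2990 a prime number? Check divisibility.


2990 / 2 = 1495 (exact division)
2990 is NOT prime.

No, 2990 is not prime


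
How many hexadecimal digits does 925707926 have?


925707926 in base 16 = 372D2E96
Number of digits = 8

8 digits (base 16)


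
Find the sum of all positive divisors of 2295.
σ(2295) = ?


Divisors of 2295: 1, 3, 5, 9, 15, 17, 27, 45, 51, 85, 135, 153, 255, 459, 765, 2295
Sum = 1 + 3 + 5 + 9 + 15 + 17 + 27 + 45 + 51 + 85 + 135 + 153 + 255 + 459 + 765 + 2295 = 4320

σ(2295) = 4320


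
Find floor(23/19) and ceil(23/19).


23/19 = 1.2105
floor = 1
ceil = 2

floor = 1, ceil = 2


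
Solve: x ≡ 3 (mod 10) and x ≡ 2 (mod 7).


M = 10*7 = 70
M1 = M/10 = 7, M2 = M/7 = 10
M1^(-1) mod 10 = 3, M2^(-1) mod 7 = 5
x = 3*7*3 + 2*10*5 = 163
163 mod 70 = 23
Check: 23 mod 10 = 3 ✓, 23 mod 7 = 2 ✓

x ≡ 23 (mod 70)


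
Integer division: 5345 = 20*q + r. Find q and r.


5345 = 20 * 267 + 5
Check: 5340 + 5 = 5345

q = 267, r = 5


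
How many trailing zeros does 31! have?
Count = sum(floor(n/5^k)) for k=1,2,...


floor(31/5) = 6
floor(31/25) = 1
Total = 7

7 trailing zeros


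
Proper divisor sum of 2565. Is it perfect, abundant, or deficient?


Proper divisors: 1, 3, 5, 9, 15, 19, 27, 45, 57, 95, 135, 171, 285, 513, 855
Sum = 1 + 3 + 5 + 9 + 15 + 19 + 27 + 45 + 57 + 95 + 135 + 171 + 285 + 513 + 855 = 2235
2235 < 2565 → deficient

s(2565) = 2235 (deficient)


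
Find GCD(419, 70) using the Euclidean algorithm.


419 = 5 * 70 + 69
70 = 1 * 69 + 1
69 = 69 * 1 + 0
GCD = 1


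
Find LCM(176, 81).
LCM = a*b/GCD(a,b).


GCD(176, 81) = 1
LCM = 176*81/1 = 14256/1 = 14256

LCM = 14256


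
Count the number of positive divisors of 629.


629 = 17^1 × 37^1
d(629) = (1+1) × (1+1) = 4

4 divisors


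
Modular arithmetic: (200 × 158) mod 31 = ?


200 × 158 = 31600
31600 mod 31 = 11


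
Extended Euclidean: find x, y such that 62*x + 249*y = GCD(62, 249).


Tabular extended Euclidean (each row: r = 62*s + 249*t):
r=62, s=1, t=0
r=249, s=0, t=1
q=0: r=62, s=1, t=0   [62*(1) + 249*(0) = 62]
q=4: r=1, s=-4, t=1   [62*(-4) + 249*(1) = 1]
q=62: r=0, s=249, t=-62   [62*(249) + 249*(-62) = 0]
GCD = 1; from the row with r=1: x=-4, y=1
Check: 62*(-4) + 249*(1) = -248 + 249 = 1

GCD = 1, x = -4, y = 1


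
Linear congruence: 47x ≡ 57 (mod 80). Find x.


GCD(47, 80) = 1, unique solution
a^(-1) mod 80 = 63
x = 63 * 57 mod 80 = 71

x ≡ 71 (mod 80)


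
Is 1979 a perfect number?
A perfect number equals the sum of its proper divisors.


Proper divisors of 1979: 1
Sum = 1 = 1

No, 1979 is not perfect (1 ≠ 1979)


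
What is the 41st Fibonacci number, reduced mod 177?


F(k) mod 177 for k=1..41:
1, 1, 2, 3, 5, 8, 13, 21, 34, 55, 89, 144, 56, 23, 79, 102, 4, 106, 110, 39, 149, 11, 160, 171, 154, 148, 125, 96, 44, 140, 7, 147, 154, 124, 101, 48, 149, 20, 169, 12, 4
F(41) mod 177 = 4


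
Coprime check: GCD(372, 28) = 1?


Euclidean algorithm:
372 = 13 * 28 + 8
28 = 3 * 8 + 4
8 = 2 * 4 + 0
GCD(372, 28) = 4

No, not coprime (GCD = 4)


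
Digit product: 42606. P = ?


4 × 2 × 6 × 0 × 6 = 0


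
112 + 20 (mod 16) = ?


112 + 20 = 132
132 mod 16 = 4


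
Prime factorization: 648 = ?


648 / 2 = 324
324 / 2 = 162
162 / 2 = 81
81 / 3 = 27
27 / 3 = 9
9 / 3 = 3
3 / 3 = 1
648 = 2^3 × 3^4


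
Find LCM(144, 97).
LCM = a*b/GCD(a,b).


GCD(144, 97) = 1
LCM = 144*97/1 = 13968/1 = 13968

LCM = 13968


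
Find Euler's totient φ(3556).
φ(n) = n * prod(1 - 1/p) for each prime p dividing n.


3556 = 2^2 × 7 × 127
Prime factors: 2, 7, 127
φ(3556) = 3556 × (1-1/2) × (1-1/7) × (1-1/127)
= 3556 × 1/2 × 6/7 × 126/127 = 1512

φ(3556) = 1512


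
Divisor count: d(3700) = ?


3700 = 2^2 × 5^2 × 37^1
d(3700) = (2+1) × (2+1) × (1+1) = 18

18 divisors


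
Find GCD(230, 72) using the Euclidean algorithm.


230 = 3 * 72 + 14
72 = 5 * 14 + 2
14 = 7 * 2 + 0
GCD = 2


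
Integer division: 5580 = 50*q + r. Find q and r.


5580 = 50 * 111 + 30
Check: 5550 + 30 = 5580

q = 111, r = 30


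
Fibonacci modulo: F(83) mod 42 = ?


F(k) mod 42 for k=1..83:
1, 1, 2, 3, 5, 8, 13, 21, 34, 13, 5, 18, 23, 41, 22, 21, 1, 22, 23, 3, 26, 29, 13, 0, 13, 13, 26, 39, 23, 20, 1, 21, 22, 1, 23, 24, 5, 29, 34, 21, 13, 34, 5, 39, 2, 41, 1, 0, 1, 1, 2, 3, 5, 8, 13, 21, 34, 13, 5, 18, 23, 41, 22, 21, 1, 22, 23, 3, 26, 29, 13, 0, 13, 13, 26, 39, 23, 20, 1, 21, 22, 1, 23
F(83) mod 42 = 23


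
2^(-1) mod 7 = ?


Use the extended Euclidean algorithm on (7, 2); each row r = 7*s + 2*t:
r=7, s=1, t=0
r=2, s=0, t=1
q=3: r=1, s=1, t=-3   [7*(1) + 2*(-3) = 1]
q=2: r=0, s=-2, t=7   [7*(-2) + 2*(7) = 0]
GCD = 1 with t = -3, so 2*(-3) ≡ 1 (mod 7)
Inverse = -3 mod 7 = 4
Check: 2 * 4 = 8 ≡ 1 (mod 7)

2^(-1) ≡ 4 (mod 7)


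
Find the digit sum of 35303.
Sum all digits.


3 + 5 + 3 + 0 + 3 = 14


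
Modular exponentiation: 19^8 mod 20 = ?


19^1 mod 20 = 19
19^2 mod 20 = 1
19^3 mod 20 = 19
19^4 mod 20 = 1
19^5 mod 20 = 19
19^6 mod 20 = 1
19^7 mod 20 = 19
19^8 mod 20 = 1


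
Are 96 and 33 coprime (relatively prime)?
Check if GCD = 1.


Euclidean algorithm:
96 = 2 * 33 + 30
33 = 1 * 30 + 3
30 = 10 * 3 + 0
GCD(96, 33) = 3

No, not coprime (GCD = 3)


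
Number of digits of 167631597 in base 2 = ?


167631597 in base 2 = 1001111111011101101011101101
Number of digits = 28

28 digits (base 2)


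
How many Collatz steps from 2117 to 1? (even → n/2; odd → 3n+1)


2117 → 6352 → 3176 → 1588 → 794 → 397 → 1192 → 596 → 298 → 149 → 448 → 224 → 112 → 56 → 28 → 14 → 7 → 22 → 11 → 34 → 17 → 52 → 26 → 13 → 40 → 20 → 10 → 5 → 16 → 8 → 4 → 2 → 1
Total steps = 32

32 steps


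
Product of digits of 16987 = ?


1 × 6 × 9 × 8 × 7 = 3024


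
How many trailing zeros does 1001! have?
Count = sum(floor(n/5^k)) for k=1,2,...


floor(1001/5) = 200
floor(1001/25) = 40
floor(1001/125) = 8
floor(1001/625) = 1
Total = 249

249 trailing zeros


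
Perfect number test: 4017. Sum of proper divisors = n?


Proper divisors of 4017: 1, 3, 13, 39, 103, 309, 1339
Sum = 1 + 3 + 13 + 39 + 103 + 309 + 1339 = 1807

No, 4017 is not perfect (1807 ≠ 4017)


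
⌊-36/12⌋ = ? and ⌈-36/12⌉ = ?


-36/12 = -3.0000
floor = -3
ceil = -3

floor = -3, ceil = -3


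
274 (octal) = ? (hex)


274 (base 8) = 188 (decimal)
188 (decimal) = BC (base 16)


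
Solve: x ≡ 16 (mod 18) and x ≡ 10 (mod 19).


M = 18*19 = 342
M1 = M/18 = 19, M2 = M/19 = 18
M1^(-1) mod 18 = 1, M2^(-1) mod 19 = 18
x = 16*19*1 + 10*18*18 = 3544
3544 mod 342 = 124
Check: 124 mod 18 = 16 ✓, 124 mod 19 = 10 ✓

x ≡ 124 (mod 342)


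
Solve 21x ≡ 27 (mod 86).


GCD(21, 86) = 1, unique solution
a^(-1) mod 86 = 41
x = 41 * 27 mod 86 = 75

x ≡ 75 (mod 86)


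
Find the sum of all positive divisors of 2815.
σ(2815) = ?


Divisors of 2815: 1, 5, 563, 2815
Sum = 1 + 5 + 563 + 2815 = 3384

σ(2815) = 3384


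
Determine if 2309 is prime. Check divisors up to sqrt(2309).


Check divisors up to sqrt(2309) = 48.0521
No divisors found.
2309 is prime.

Yes, 2309 is prime


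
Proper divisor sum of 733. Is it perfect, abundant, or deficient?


Proper divisors: 1
Sum = 1 = 1
1 < 733 → deficient

s(733) = 1 (deficient)


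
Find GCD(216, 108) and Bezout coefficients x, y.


Tabular extended Euclidean (each row: r = 216*s + 108*t):
r=216, s=1, t=0
r=108, s=0, t=1
q=2: r=0, s=1, t=-2   [216*(1) + 108*(-2) = 0]
GCD = 108; from the row with r=108: x=0, y=1
Check: 216*(0) + 108*(1) = 0 + 108 = 108

GCD = 108, x = 0, y = 1


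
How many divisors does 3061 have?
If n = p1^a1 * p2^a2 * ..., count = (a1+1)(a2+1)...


3061 = 3061^1
d(3061) = (1+1) = 2

2 divisors


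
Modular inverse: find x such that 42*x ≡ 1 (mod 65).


Use the extended Euclidean algorithm on (65, 42); each row r = 65*s + 42*t:
r=65, s=1, t=0
r=42, s=0, t=1
q=1: r=23, s=1, t=-1   [65*(1) + 42*(-1) = 23]
q=1: r=19, s=-1, t=2   [65*(-1) + 42*(2) = 19]
q=1: r=4, s=2, t=-3   [65*(2) + 42*(-3) = 4]
q=4: r=3, s=-9, t=14   [65*(-9) + 42*(14) = 3]
q=1: r=1, s=11, t=-17   [65*(11) + 42*(-17) = 1]
q=3: r=0, s=-42, t=65   [65*(-42) + 42*(65) = 0]
GCD = 1 with t = -17, so 42*(-17) ≡ 1 (mod 65)
Inverse = -17 mod 65 = 48
Check: 42 * 48 = 2016 ≡ 1 (mod 65)

42^(-1) ≡ 48 (mod 65)


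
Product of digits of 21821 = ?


2 × 1 × 8 × 2 × 1 = 32


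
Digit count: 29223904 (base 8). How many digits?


29223904 in base 8 = 157365740
Number of digits = 9

9 digits (base 8)


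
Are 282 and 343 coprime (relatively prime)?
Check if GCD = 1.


Euclidean algorithm:
343 = 1 * 282 + 61
282 = 4 * 61 + 38
61 = 1 * 38 + 23
38 = 1 * 23 + 15
23 = 1 * 15 + 8
15 = 1 * 8 + 7
8 = 1 * 7 + 1
7 = 7 * 1 + 0
GCD(282, 343) = 1

Yes, coprime (GCD = 1)


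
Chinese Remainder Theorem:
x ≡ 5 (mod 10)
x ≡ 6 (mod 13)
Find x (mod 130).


M = 10*13 = 130
M1 = M/10 = 13, M2 = M/13 = 10
M1^(-1) mod 10 = 7, M2^(-1) mod 13 = 4
x = 5*13*7 + 6*10*4 = 695
695 mod 130 = 45
Check: 45 mod 10 = 5 ✓, 45 mod 13 = 6 ✓

x ≡ 45 (mod 130)


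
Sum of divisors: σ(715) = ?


Divisors of 715: 1, 5, 11, 13, 55, 65, 143, 715
Sum = 1 + 5 + 11 + 13 + 55 + 65 + 143 + 715 = 1008

σ(715) = 1008


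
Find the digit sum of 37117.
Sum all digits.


3 + 7 + 1 + 1 + 7 = 19


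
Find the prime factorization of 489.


489 / 3 = 163
163 / 163 = 1
489 = 3 × 163


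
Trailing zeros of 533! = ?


floor(533/5) = 106
floor(533/25) = 21
floor(533/125) = 4
Total = 131

131 trailing zeros


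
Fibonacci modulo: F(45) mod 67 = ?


F(k) mod 67 for k=1..45:
1, 1, 2, 3, 5, 8, 13, 21, 34, 55, 22, 10, 32, 42, 7, 49, 56, 38, 27, 65, 25, 23, 48, 4, 52, 56, 41, 30, 4, 34, 38, 5, 43, 48, 24, 5, 29, 34, 63, 30, 26, 56, 15, 4, 19
F(45) mod 67 = 19


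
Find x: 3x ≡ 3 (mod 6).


GCD(3, 6) = 3 divides 3
Divide: 1x ≡ 1 (mod 2)
x ≡ 1 (mod 2)


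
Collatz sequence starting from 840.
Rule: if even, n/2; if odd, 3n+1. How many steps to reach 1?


840 → 420 → 210 → 105 → 316 → 158 → 79 → 238 → 119 → 358 → 179 → 538 → 269 → 808 → 404 → 202 → 101 → 304 → 152 → 76 → 38 → 19 → 58 → 29 → 88 → 44 → 22 → 11 → 34 → 17 → 52 → 26 → 13 → 40 → 20 → 10 → 5 → 16 → 8 → 4 → 2 → 1
Total steps = 41

41 steps


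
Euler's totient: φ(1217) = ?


1217 = 1217
Prime factors: 1217
φ(1217) = 1217 × (1-1/1217)
= 1217 × 1216/1217 = 1216

φ(1217) = 1216


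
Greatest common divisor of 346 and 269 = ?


346 = 1 * 269 + 77
269 = 3 * 77 + 38
77 = 2 * 38 + 1
38 = 38 * 1 + 0
GCD = 1


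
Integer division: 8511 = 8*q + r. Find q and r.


8511 = 8 * 1063 + 7
Check: 8504 + 7 = 8511

q = 1063, r = 7


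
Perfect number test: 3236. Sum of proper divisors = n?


Proper divisors of 3236: 1, 2, 4, 809, 1618
Sum = 1 + 2 + 4 + 809 + 1618 = 2434

No, 3236 is not perfect (2434 ≠ 3236)


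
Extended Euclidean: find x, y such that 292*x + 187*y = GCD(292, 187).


Tabular extended Euclidean (each row: r = 292*s + 187*t):
r=292, s=1, t=0
r=187, s=0, t=1
q=1: r=105, s=1, t=-1   [292*(1) + 187*(-1) = 105]
q=1: r=82, s=-1, t=2   [292*(-1) + 187*(2) = 82]
q=1: r=23, s=2, t=-3   [292*(2) + 187*(-3) = 23]
q=3: r=13, s=-7, t=11   [292*(-7) + 187*(11) = 13]
q=1: r=10, s=9, t=-14   [292*(9) + 187*(-14) = 10]
q=1: r=3, s=-16, t=25   [292*(-16) + 187*(25) = 3]
q=3: r=1, s=57, t=-89   [292*(57) + 187*(-89) = 1]
q=3: r=0, s=-187, t=292   [292*(-187) + 187*(292) = 0]
GCD = 1; from the row with r=1: x=57, y=-89
Check: 292*(57) + 187*(-89) = 16644 - 16643 = 1

GCD = 1, x = 57, y = -89


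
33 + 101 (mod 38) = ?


33 + 101 = 134
134 mod 38 = 20


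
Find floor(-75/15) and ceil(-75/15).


-75/15 = -5.0000
floor = -5
ceil = -5

floor = -5, ceil = -5


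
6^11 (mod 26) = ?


6^1 mod 26 = 6
6^2 mod 26 = 10
6^3 mod 26 = 8
6^4 mod 26 = 22
6^5 mod 26 = 2
6^6 mod 26 = 12
6^7 mod 26 = 20
6^8 mod 26 = 16
6^9 mod 26 = 18
6^10 mod 26 = 4
6^11 mod 26 = 24


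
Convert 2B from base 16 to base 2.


2B (base 16) = 43 (decimal)
43 (decimal) = 101011 (base 2)


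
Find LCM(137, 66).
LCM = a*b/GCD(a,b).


GCD(137, 66) = 1
LCM = 137*66/1 = 9042/1 = 9042

LCM = 9042


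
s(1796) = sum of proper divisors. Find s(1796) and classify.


Proper divisors: 1, 2, 4, 449, 898
Sum = 1 + 2 + 4 + 449 + 898 = 1354
1354 < 1796 → deficient

s(1796) = 1354 (deficient)
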